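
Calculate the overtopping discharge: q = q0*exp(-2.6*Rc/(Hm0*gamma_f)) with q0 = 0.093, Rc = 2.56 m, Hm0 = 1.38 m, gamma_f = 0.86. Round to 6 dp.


q = q0 * exp(-2.6 * Rc / (Hm0 * gamma_f))
Exponent = -2.6 * 2.56 / (1.38 * 0.86)
= -2.6 * 2.56 / 1.1868
= -5.608359
exp(-5.608359) = 0.003667
q = 0.093 * 0.003667
q = 0.000341 m^3/s/m

0.000341


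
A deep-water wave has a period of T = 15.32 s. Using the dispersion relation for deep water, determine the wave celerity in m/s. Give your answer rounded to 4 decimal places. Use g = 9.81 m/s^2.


We use the deep-water celerity formula:
C = g * T / (2 * pi)
C = 9.81 * 15.32 / (2 * 3.14159...)
C = 150.289200 / 6.283185
C = 23.9193 m/s

23.9193


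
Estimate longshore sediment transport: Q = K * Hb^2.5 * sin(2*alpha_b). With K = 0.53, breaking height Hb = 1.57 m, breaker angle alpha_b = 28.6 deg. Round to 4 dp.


Q = K * Hb^2.5 * sin(2 * alpha_b)
Hb^2.5 = 1.57^2.5 = 3.088511
sin(2 * 28.6) = sin(57.2) = 0.840567
Q = 0.53 * 3.088511 * 0.840567
Q = 1.3759 m^3/s

1.3759


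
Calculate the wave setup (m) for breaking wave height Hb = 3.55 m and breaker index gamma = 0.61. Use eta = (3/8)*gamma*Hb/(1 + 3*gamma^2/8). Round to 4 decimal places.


eta = (3/8) * gamma * Hb / (1 + 3*gamma^2/8)
Numerator = (3/8) * 0.61 * 3.55 = 0.812063
Denominator = 1 + 3*0.61^2/8 = 1 + 0.139538 = 1.139538
eta = 0.812063 / 1.139538
eta = 0.7126 m

0.7126


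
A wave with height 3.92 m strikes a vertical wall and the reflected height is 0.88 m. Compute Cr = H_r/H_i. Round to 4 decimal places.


Cr = H_r / H_i
Cr = 0.88 / 3.92
Cr = 0.2245

0.2245


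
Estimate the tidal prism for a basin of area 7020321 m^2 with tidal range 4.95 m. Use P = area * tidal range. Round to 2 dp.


Tidal prism = Area * Tidal range
P = 7020321 * 4.95
P = 34750588.95 m^3

34750588.95


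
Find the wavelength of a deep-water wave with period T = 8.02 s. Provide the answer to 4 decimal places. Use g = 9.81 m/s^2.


L0 = g * T^2 / (2 * pi)
L0 = 9.81 * 8.02^2 / (2 * pi)
L0 = 9.81 * 64.3204 / 6.28319
L0 = 630.9831 / 6.28319
L0 = 100.4241 m

100.4241


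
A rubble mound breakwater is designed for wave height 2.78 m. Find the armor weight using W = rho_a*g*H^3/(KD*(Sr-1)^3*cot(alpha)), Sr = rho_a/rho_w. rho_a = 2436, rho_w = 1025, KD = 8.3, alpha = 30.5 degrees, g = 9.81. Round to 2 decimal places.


Sr = rho_a / rho_w = 2436 / 1025 = 2.376585
(Sr - 1) = 1.376585
(Sr - 1)^3 = 2.608612
cot(30.5) = 1 / tan(30.5) = 1 / 0.589045 = 1.697663
Numerator = 2436 * 9.81 * 2.78^3 = 513429.3355
Denominator = 8.3 * 2.608612 * 1.697663 = 36.756915
W = 513429.3355 / 36.756915
W = 13968.24 N

13968.24


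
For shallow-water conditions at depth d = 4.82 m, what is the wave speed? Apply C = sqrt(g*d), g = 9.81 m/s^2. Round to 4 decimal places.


Using the shallow-water approximation:
C = sqrt(g * d) = sqrt(9.81 * 4.82)
C = sqrt(47.2842)
C = 6.8764 m/s

6.8764


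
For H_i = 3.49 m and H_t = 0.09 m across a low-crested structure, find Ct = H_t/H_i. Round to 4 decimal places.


Ct = H_t / H_i
Ct = 0.09 / 3.49
Ct = 0.0258

0.0258


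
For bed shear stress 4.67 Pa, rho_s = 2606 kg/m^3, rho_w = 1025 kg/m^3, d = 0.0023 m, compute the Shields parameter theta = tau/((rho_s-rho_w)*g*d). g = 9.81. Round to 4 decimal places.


theta = tau / ((rho_s - rho_w) * g * d)
rho_s - rho_w = 2606 - 1025 = 1581
Denominator = 1581 * 9.81 * 0.0023 = 35.672103
theta = 4.67 / 35.672103
theta = 0.1309

0.1309


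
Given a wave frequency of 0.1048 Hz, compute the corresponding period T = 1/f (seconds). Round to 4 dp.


T = 1 / f
T = 1 / 0.1048
T = 9.5420 s

9.5420


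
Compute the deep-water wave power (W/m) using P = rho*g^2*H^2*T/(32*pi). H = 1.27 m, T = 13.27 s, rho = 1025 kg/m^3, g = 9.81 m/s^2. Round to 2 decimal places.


P = rho * g^2 * H^2 * T / (32 * pi)
P = 1025 * 9.81^2 * 1.27^2 * 13.27 / (32 * pi)
P = 1025 * 96.2361 * 1.6129 * 13.27 / 100.53096
P = 21001.02 W/m

21001.02


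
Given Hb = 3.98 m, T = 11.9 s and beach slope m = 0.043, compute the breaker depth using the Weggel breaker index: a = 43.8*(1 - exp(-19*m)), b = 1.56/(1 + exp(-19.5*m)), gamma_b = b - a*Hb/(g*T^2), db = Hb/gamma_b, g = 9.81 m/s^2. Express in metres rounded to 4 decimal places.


a = 43.8 * (1 - exp(-19 * m))
exp(-19 * 0.043) = exp(-0.8170) = 0.441755
a = 43.8 * (1 - 0.441755) = 24.451134
b = 1.56 / (1 + exp(-19.5 * m))
exp(-19.5 * 0.043) = exp(-0.8385) = 0.432359
b = 1.56 / (1 + 0.432359) = 1.089113
Hb / (g * T^2) = 3.98 / (9.81 * 11.9^2) = 3.98 / 1389.1941 = 0.00286497
gamma_b = b - a * Hb/(g*T^2) = 1.089113 - 24.451134 * 0.00286497 = 1.019061
db = Hb / gamma_b = 3.98 / 1.019061
db = 3.9056 m

3.9056


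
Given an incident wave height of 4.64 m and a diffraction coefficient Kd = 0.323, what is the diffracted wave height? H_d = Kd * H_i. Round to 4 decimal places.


H_d = Kd * H_i
H_d = 0.323 * 4.64
H_d = 1.4987 m

1.4987


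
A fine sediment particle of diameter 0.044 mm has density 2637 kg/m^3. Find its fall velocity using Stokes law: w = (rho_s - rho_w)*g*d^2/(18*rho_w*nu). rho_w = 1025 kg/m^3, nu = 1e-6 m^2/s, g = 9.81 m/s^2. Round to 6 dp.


w = (rho_s - rho_w) * g * d^2 / (18 * rho_w * nu)
d = 0.044 mm = 0.000044 m
rho_s - rho_w = 2637 - 1025 = 1612
Numerator = 1612 * 9.81 * (0.000044)^2 = 0.000030615362
Denominator = 18 * 1025 * 1e-6 = 0.018450
w = 0.001659 m/s

0.001659


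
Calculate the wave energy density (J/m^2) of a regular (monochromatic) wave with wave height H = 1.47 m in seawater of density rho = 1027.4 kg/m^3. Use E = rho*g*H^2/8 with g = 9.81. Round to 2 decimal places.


E = (1/8) * rho * g * H^2
E = (1/8) * 1027.4 * 9.81 * 1.47^2
E = 0.125 * 1027.4 * 9.81 * 2.1609
E = 2722.41 J/m^2

2722.41


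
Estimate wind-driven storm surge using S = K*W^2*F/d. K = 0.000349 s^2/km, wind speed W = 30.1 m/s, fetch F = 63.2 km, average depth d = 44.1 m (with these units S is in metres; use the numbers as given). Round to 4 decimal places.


S = K * W^2 * F / d
W^2 = 30.1^2 = 906.01
S = 0.000349 * 906.01 * 63.2 / 44.1
Numerator = 0.000349 * 906.01 * 63.2 = 19.983681
S = 19.983681 / 44.1 = 0.4531 m

0.4531


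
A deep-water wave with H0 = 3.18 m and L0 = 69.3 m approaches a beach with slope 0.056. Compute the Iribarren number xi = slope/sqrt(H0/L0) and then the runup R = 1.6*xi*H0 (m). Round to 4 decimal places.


xi = slope / sqrt(H0/L0)
H0/L0 = 3.18/69.3 = 0.045887
sqrt(0.045887) = 0.214214
xi = 0.056 / 0.214214 = 0.261421
R = 1.6 * xi * H0 = 1.6 * 0.261421 * 3.18
R = 1.3301 m

1.3301


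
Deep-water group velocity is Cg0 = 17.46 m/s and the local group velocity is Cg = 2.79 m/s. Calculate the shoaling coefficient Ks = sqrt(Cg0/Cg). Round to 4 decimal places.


Ks = sqrt(Cg0 / Cg)
Ks = sqrt(17.46 / 2.79)
Ks = sqrt(6.2581)
Ks = 2.5016

2.5016


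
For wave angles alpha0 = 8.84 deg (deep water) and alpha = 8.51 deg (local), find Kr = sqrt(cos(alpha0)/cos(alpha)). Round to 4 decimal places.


Kr = sqrt(cos(alpha0) / cos(alpha))
cos(8.84) = 0.988121
cos(8.51) = 0.988990
Kr = sqrt(0.988121 / 0.988990)
Kr = sqrt(0.999122)
Kr = 0.9996

0.9996


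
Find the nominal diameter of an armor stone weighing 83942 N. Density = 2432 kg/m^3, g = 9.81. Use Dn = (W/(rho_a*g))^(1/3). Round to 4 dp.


V = W / (rho_a * g)
V = 83942 / (2432 * 9.81)
V = 83942 / 23857.92
V = 3.518412 m^3
Dn = V^(1/3) = 3.518412^(1/3)
Dn = 1.5210 m

1.5210


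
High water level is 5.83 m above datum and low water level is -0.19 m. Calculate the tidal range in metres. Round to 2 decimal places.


Tidal range = High water - Low water
Tidal range = 5.83 - (-0.19)
Tidal range = 6.02 m

6.02


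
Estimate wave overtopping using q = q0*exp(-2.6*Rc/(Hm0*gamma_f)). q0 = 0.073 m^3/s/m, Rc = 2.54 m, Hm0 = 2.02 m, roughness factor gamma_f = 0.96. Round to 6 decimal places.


q = q0 * exp(-2.6 * Rc / (Hm0 * gamma_f))
Exponent = -2.6 * 2.54 / (2.02 * 0.96)
= -2.6 * 2.54 / 1.9392
= -3.405528
exp(-3.405528) = 0.033189
q = 0.073 * 0.033189
q = 0.002423 m^3/s/m

0.002423


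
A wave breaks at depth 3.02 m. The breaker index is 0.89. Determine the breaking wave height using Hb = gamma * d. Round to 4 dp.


Hb = gamma * d
Hb = 0.89 * 3.02
Hb = 2.6878 m

2.6878


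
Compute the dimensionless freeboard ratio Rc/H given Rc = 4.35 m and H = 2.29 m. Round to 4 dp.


Relative freeboard = Rc / H
= 4.35 / 2.29
= 1.8996

1.8996


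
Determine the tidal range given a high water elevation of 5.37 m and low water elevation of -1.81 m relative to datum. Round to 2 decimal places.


Tidal range = High water - Low water
Tidal range = 5.37 - (-1.81)
Tidal range = 7.18 m

7.18


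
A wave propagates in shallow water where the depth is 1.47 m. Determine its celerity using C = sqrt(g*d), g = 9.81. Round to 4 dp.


Using the shallow-water approximation:
C = sqrt(g * d) = sqrt(9.81 * 1.47)
C = sqrt(14.4207)
C = 3.7975 m/s

3.7975


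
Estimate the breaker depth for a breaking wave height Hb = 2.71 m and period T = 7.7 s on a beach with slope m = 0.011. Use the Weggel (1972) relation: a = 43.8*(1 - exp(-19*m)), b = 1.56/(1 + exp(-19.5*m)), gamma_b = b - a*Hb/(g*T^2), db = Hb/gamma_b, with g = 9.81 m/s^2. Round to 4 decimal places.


a = 43.8 * (1 - exp(-19 * m))
exp(-19 * 0.011) = exp(-0.2090) = 0.811395
a = 43.8 * (1 - 0.811395) = 8.260889
b = 1.56 / (1 + exp(-19.5 * m))
exp(-19.5 * 0.011) = exp(-0.2145) = 0.806945
b = 1.56 / (1 + 0.806945) = 0.863336
Hb / (g * T^2) = 2.71 / (9.81 * 7.7^2) = 2.71 / 581.6349 = 0.00465928
gamma_b = b - a * Hb/(g*T^2) = 0.863336 - 8.260889 * 0.00465928 = 0.824846
db = Hb / gamma_b = 2.71 / 0.824846
db = 3.2855 m

3.2855


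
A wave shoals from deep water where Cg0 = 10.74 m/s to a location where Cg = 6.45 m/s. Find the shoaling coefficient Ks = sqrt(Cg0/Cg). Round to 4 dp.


Ks = sqrt(Cg0 / Cg)
Ks = sqrt(10.74 / 6.45)
Ks = sqrt(1.6651)
Ks = 1.2904

1.2904


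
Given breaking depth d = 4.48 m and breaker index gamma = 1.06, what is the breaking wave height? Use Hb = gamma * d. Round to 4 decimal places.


Hb = gamma * d
Hb = 1.06 * 4.48
Hb = 4.7488 m

4.7488


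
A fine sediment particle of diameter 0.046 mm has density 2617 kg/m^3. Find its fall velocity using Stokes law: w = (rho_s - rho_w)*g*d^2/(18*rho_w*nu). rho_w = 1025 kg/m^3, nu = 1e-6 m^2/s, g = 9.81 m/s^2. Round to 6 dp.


w = (rho_s - rho_w) * g * d^2 / (18 * rho_w * nu)
d = 0.046 mm = 0.000046 m
rho_s - rho_w = 2617 - 1025 = 1592
Numerator = 1592 * 9.81 * (0.000046)^2 = 0.000033046672
Denominator = 18 * 1025 * 1e-6 = 0.018450
w = 0.001791 m/s

0.001791


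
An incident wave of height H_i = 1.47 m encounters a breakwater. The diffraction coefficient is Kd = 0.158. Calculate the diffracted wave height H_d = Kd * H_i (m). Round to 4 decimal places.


H_d = Kd * H_i
H_d = 0.158 * 1.47
H_d = 0.2323 m

0.2323


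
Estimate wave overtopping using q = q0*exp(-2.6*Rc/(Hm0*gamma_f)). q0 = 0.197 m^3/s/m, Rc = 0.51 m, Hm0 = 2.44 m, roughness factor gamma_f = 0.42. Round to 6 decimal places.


q = q0 * exp(-2.6 * Rc / (Hm0 * gamma_f))
Exponent = -2.6 * 0.51 / (2.44 * 0.42)
= -2.6 * 0.51 / 1.0248
= -1.293911
exp(-1.293911) = 0.274196
q = 0.197 * 0.274196
q = 0.054017 m^3/s/m

0.054017


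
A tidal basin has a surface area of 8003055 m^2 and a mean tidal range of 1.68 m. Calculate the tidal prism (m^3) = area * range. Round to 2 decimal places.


Tidal prism = Area * Tidal range
P = 8003055 * 1.68
P = 13445132.40 m^3

13445132.40


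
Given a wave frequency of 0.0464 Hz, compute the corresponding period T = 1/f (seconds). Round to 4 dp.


T = 1 / f
T = 1 / 0.0464
T = 21.5517 s

21.5517


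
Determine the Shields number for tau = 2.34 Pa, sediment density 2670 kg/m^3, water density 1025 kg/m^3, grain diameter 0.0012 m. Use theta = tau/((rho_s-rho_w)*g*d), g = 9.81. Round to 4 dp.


theta = tau / ((rho_s - rho_w) * g * d)
rho_s - rho_w = 2670 - 1025 = 1645
Denominator = 1645 * 9.81 * 0.0012 = 19.364940
theta = 2.34 / 19.364940
theta = 0.1208

0.1208


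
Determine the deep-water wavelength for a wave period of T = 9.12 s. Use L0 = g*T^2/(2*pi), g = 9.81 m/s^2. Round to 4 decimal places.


L0 = g * T^2 / (2 * pi)
L0 = 9.81 * 9.12^2 / (2 * pi)
L0 = 9.81 * 83.1744 / 6.28319
L0 = 815.9409 / 6.28319
L0 = 129.8610 m

129.8610


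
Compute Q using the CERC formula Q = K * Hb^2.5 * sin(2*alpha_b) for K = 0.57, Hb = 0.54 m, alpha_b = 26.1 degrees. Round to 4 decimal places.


Q = K * Hb^2.5 * sin(2 * alpha_b)
Hb^2.5 = 0.54^2.5 = 0.214281
sin(2 * 26.1) = sin(52.2) = 0.790155
Q = 0.57 * 0.214281 * 0.790155
Q = 0.0965 m^3/s

0.0965


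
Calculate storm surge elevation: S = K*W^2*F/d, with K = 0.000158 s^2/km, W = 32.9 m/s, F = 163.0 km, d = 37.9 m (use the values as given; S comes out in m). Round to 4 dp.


S = K * W^2 * F / d
W^2 = 32.9^2 = 1082.41
S = 0.000158 * 1082.41 * 163.0 / 37.9
Numerator = 0.000158 * 1082.41 * 163.0 = 27.876387
S = 27.876387 / 37.9 = 0.7355 m

0.7355


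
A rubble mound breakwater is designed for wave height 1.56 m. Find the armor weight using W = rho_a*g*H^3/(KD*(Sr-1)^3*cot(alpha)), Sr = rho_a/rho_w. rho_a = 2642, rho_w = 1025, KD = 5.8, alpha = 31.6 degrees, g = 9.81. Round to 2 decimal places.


Sr = rho_a / rho_w = 2642 / 1025 = 2.577561
(Sr - 1) = 1.577561
(Sr - 1)^3 = 3.926074
cot(31.6) = 1 / tan(31.6) = 1 / 0.615204 = 1.625477
Numerator = 2642 * 9.81 * 1.56^3 = 98395.5858
Denominator = 5.8 * 3.926074 * 1.625477 = 37.014103
W = 98395.5858 / 37.014103
W = 2658.33 N

2658.33


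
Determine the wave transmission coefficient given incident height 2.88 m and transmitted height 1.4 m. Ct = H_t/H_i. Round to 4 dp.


Ct = H_t / H_i
Ct = 1.4 / 2.88
Ct = 0.4861

0.4861


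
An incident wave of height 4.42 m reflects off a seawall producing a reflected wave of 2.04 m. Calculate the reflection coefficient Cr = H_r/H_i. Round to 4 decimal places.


Cr = H_r / H_i
Cr = 2.04 / 4.42
Cr = 0.4615

0.4615


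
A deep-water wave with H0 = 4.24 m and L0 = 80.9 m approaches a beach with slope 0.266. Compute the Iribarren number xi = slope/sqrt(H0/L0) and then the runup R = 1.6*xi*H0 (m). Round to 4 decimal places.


xi = slope / sqrt(H0/L0)
H0/L0 = 4.24/80.9 = 0.052410
sqrt(0.052410) = 0.228933
xi = 0.266 / 0.228933 = 1.161911
R = 1.6 * xi * H0 = 1.6 * 1.161911 * 4.24
R = 7.8824 m

7.8824


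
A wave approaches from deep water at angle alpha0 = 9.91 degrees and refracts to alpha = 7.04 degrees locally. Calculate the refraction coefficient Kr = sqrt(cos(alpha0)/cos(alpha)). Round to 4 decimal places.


Kr = sqrt(cos(alpha0) / cos(alpha))
cos(9.91) = 0.985079
cos(7.04) = 0.992461
Kr = sqrt(0.985079 / 0.992461)
Kr = sqrt(0.992562)
Kr = 0.9963

0.9963


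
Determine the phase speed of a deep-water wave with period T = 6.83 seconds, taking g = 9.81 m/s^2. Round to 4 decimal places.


We use the deep-water celerity formula:
C = g * T / (2 * pi)
C = 9.81 * 6.83 / (2 * 3.14159...)
C = 67.002300 / 6.283185
C = 10.6637 m/s

10.6637


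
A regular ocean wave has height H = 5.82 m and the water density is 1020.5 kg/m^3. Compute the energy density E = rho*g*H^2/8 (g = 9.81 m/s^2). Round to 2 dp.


E = (1/8) * rho * g * H^2
E = (1/8) * 1020.5 * 9.81 * 5.82^2
E = 0.125 * 1020.5 * 9.81 * 33.8724
E = 42387.52 J/m^2

42387.52


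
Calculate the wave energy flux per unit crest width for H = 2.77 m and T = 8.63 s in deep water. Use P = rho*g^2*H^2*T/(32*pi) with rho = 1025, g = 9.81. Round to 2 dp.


P = rho * g^2 * H^2 * T / (32 * pi)
P = 1025 * 9.81^2 * 2.77^2 * 8.63 / (32 * pi)
P = 1025 * 96.2361 * 7.6729 * 8.63 / 100.53096
P = 64972.92 W/m

64972.92


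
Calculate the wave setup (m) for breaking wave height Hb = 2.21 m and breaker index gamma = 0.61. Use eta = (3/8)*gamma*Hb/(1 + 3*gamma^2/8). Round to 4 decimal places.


eta = (3/8) * gamma * Hb / (1 + 3*gamma^2/8)
Numerator = (3/8) * 0.61 * 2.21 = 0.505537
Denominator = 1 + 3*0.61^2/8 = 1 + 0.139538 = 1.139538
eta = 0.505537 / 1.139538
eta = 0.4436 m

0.4436


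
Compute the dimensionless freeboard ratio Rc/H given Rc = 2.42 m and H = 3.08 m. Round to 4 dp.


Relative freeboard = Rc / H
= 2.42 / 3.08
= 0.7857

0.7857


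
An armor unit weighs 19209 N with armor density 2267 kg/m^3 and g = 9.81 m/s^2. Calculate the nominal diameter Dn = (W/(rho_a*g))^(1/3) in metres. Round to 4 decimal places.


V = W / (rho_a * g)
V = 19209 / (2267 * 9.81)
V = 19209 / 22239.27
V = 0.863742 m^3
Dn = V^(1/3) = 0.863742^(1/3)
Dn = 0.9523 m

0.9523


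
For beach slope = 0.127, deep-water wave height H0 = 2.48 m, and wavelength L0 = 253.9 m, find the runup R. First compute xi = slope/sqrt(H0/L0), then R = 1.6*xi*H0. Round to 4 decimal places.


xi = slope / sqrt(H0/L0)
H0/L0 = 2.48/253.9 = 0.009768
sqrt(0.009768) = 0.098831
xi = 0.127 / 0.098831 = 1.285018
R = 1.6 * xi * H0 = 1.6 * 1.285018 * 2.48
R = 5.0990 m

5.0990


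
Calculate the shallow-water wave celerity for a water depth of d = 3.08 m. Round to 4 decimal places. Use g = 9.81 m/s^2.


Using the shallow-water approximation:
C = sqrt(g * d) = sqrt(9.81 * 3.08)
C = sqrt(30.2148)
C = 5.4968 m/s

5.4968


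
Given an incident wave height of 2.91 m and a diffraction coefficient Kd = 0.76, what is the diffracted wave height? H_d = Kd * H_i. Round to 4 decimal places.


H_d = Kd * H_i
H_d = 0.76 * 2.91
H_d = 2.2116 m

2.2116


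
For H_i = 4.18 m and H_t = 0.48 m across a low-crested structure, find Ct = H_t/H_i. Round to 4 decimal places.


Ct = H_t / H_i
Ct = 0.48 / 4.18
Ct = 0.1148

0.1148


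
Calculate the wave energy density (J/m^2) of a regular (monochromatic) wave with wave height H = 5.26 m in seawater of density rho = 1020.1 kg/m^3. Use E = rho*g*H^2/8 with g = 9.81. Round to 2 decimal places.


E = (1/8) * rho * g * H^2
E = (1/8) * 1020.1 * 9.81 * 5.26^2
E = 0.125 * 1020.1 * 9.81 * 27.6676
E = 34609.34 J/m^2

34609.34


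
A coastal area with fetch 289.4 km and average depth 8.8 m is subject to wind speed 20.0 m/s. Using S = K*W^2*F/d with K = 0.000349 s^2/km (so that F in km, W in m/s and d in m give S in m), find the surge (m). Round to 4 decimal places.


S = K * W^2 * F / d
W^2 = 20.0^2 = 400.00
S = 0.000349 * 400.00 * 289.4 / 8.8
Numerator = 0.000349 * 400.00 * 289.4 = 40.400240
S = 40.400240 / 8.8 = 4.5909 m

4.5909


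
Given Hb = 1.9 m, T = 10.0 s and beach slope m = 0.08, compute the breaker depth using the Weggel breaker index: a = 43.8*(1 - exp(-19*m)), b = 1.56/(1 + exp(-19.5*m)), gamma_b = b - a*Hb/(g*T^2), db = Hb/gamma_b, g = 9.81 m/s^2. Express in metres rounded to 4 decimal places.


a = 43.8 * (1 - exp(-19 * m))
exp(-19 * 0.08) = exp(-1.5200) = 0.218712
a = 43.8 * (1 - 0.218712) = 34.220419
b = 1.56 / (1 + exp(-19.5 * m))
exp(-19.5 * 0.08) = exp(-1.5600) = 0.210136
b = 1.56 / (1 + 0.210136) = 1.289111
Hb / (g * T^2) = 1.9 / (9.81 * 10.0^2) = 1.9 / 981.0000 = 0.00193680
gamma_b = b - a * Hb/(g*T^2) = 1.289111 - 34.220419 * 0.00193680 = 1.222833
db = Hb / gamma_b = 1.9 / 1.222833
db = 1.5538 m

1.5538


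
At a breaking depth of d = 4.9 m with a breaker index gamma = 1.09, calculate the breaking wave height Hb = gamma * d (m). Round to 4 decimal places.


Hb = gamma * d
Hb = 1.09 * 4.9
Hb = 5.3410 m

5.3410


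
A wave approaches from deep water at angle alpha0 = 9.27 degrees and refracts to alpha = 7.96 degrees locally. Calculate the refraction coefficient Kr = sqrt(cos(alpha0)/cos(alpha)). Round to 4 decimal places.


Kr = sqrt(cos(alpha0) / cos(alpha))
cos(9.27) = 0.986940
cos(7.96) = 0.990365
Kr = sqrt(0.986940 / 0.990365)
Kr = sqrt(0.996542)
Kr = 0.9983

0.9983


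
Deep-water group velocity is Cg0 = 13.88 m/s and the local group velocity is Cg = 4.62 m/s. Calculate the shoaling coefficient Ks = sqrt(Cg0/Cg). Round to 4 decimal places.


Ks = sqrt(Cg0 / Cg)
Ks = sqrt(13.88 / 4.62)
Ks = sqrt(3.0043)
Ks = 1.7333

1.7333


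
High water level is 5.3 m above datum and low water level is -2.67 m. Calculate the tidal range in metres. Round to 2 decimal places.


Tidal range = High water - Low water
Tidal range = 5.3 - (-2.67)
Tidal range = 7.97 m

7.97


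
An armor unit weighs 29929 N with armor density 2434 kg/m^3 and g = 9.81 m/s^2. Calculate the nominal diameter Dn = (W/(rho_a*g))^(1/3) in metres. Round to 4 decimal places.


V = W / (rho_a * g)
V = 29929 / (2434 * 9.81)
V = 29929 / 23877.54
V = 1.253437 m^3
Dn = V^(1/3) = 1.253437^(1/3)
Dn = 1.0782 m

1.0782


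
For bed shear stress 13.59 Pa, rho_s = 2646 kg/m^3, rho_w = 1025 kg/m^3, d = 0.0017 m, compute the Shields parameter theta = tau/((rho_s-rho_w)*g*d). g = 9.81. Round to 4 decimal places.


theta = tau / ((rho_s - rho_w) * g * d)
rho_s - rho_w = 2646 - 1025 = 1621
Denominator = 1621 * 9.81 * 0.0017 = 27.033417
theta = 13.59 / 27.033417
theta = 0.5027

0.5027


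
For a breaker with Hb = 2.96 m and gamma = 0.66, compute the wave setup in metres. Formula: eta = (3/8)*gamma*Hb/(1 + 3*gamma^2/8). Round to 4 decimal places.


eta = (3/8) * gamma * Hb / (1 + 3*gamma^2/8)
Numerator = (3/8) * 0.66 * 2.96 = 0.732600
Denominator = 1 + 3*0.66^2/8 = 1 + 0.163350 = 1.163350
eta = 0.732600 / 1.163350
eta = 0.6297 m

0.6297


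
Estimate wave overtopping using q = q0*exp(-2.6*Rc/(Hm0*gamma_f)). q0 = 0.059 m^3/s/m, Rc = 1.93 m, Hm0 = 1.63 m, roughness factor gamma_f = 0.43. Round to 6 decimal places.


q = q0 * exp(-2.6 * Rc / (Hm0 * gamma_f))
Exponent = -2.6 * 1.93 / (1.63 * 0.43)
= -2.6 * 1.93 / 0.7009
= -7.159367
exp(-7.159367) = 0.000778
q = 0.059 * 0.000778
q = 0.000046 m^3/s/m

0.000046


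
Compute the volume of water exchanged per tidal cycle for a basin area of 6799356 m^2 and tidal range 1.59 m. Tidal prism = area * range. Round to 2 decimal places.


Tidal prism = Area * Tidal range
P = 6799356 * 1.59
P = 10810976.04 m^3

10810976.04


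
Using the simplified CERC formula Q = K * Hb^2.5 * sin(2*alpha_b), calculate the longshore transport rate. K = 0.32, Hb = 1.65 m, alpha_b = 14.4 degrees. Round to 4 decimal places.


Q = K * Hb^2.5 * sin(2 * alpha_b)
Hb^2.5 = 1.65^2.5 = 3.497115
sin(2 * 14.4) = sin(28.8) = 0.481754
Q = 0.32 * 3.497115 * 0.481754
Q = 0.5391 m^3/s

0.5391


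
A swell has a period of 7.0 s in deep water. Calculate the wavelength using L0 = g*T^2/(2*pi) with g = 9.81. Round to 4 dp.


L0 = g * T^2 / (2 * pi)
L0 = 9.81 * 7.0^2 / (2 * pi)
L0 = 9.81 * 49.0000 / 6.28319
L0 = 480.6900 / 6.28319
L0 = 76.5042 m

76.5042


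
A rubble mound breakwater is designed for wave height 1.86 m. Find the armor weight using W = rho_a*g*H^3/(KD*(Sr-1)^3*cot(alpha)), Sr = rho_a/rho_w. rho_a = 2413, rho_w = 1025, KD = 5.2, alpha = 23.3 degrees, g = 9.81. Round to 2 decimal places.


Sr = rho_a / rho_w = 2413 / 1025 = 2.354146
(Sr - 1) = 1.354146
(Sr - 1)^3 = 2.483115
cot(23.3) = 1 / tan(23.3) = 1 / 0.430668 = 2.321974
Numerator = 2413 * 9.81 * 1.86^3 = 152322.8868
Denominator = 5.2 * 2.483115 * 2.321974 = 29.981786
W = 152322.8868 / 29.981786
W = 5080.51 N

5080.51


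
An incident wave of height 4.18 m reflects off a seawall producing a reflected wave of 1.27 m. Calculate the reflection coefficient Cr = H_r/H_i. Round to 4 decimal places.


Cr = H_r / H_i
Cr = 1.27 / 4.18
Cr = 0.3038

0.3038


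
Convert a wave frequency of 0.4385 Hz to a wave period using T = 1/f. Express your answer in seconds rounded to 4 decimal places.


T = 1 / f
T = 1 / 0.4385
T = 2.2805 s

2.2805


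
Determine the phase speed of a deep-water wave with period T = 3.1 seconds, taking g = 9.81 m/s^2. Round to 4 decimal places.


We use the deep-water celerity formula:
C = g * T / (2 * pi)
C = 9.81 * 3.1 / (2 * 3.14159...)
C = 30.411000 / 6.283185
C = 4.8401 m/s

4.8401


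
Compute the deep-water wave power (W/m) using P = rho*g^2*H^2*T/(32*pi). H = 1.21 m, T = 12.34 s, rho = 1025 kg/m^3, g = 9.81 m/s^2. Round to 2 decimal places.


P = rho * g^2 * H^2 * T / (32 * pi)
P = 1025 * 9.81^2 * 1.21^2 * 12.34 / (32 * pi)
P = 1025 * 96.2361 * 1.4641 * 12.34 / 100.53096
P = 17727.52 W/m

17727.52


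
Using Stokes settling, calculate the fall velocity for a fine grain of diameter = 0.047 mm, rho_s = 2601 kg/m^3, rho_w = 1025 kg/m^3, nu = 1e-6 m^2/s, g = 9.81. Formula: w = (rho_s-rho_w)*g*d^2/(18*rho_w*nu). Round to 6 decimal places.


w = (rho_s - rho_w) * g * d^2 / (18 * rho_w * nu)
d = 0.047 mm = 0.000047 m
rho_s - rho_w = 2601 - 1025 = 1576
Numerator = 1576 * 9.81 * (0.000047)^2 = 0.000034152377
Denominator = 18 * 1025 * 1e-6 = 0.018450
w = 0.001851 m/s

0.001851


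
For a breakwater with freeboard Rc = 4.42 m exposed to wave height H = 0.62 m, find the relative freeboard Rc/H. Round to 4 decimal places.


Relative freeboard = Rc / H
= 4.42 / 0.62
= 7.1290

7.1290


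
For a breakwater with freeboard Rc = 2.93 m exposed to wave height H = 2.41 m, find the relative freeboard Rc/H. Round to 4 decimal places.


Relative freeboard = Rc / H
= 2.93 / 2.41
= 1.2158

1.2158


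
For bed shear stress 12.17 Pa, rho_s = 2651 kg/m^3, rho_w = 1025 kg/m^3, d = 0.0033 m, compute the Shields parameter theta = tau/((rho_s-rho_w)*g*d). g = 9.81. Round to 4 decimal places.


theta = tau / ((rho_s - rho_w) * g * d)
rho_s - rho_w = 2651 - 1025 = 1626
Denominator = 1626 * 9.81 * 0.0033 = 52.638498
theta = 12.17 / 52.638498
theta = 0.2312

0.2312


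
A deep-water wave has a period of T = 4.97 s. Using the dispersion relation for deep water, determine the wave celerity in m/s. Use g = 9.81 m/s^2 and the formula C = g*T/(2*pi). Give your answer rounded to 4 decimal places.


We use the deep-water celerity formula:
C = g * T / (2 * pi)
C = 9.81 * 4.97 / (2 * 3.14159...)
C = 48.755700 / 6.283185
C = 7.7597 m/s

7.7597


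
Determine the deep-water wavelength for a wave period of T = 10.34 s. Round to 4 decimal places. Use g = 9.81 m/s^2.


L0 = g * T^2 / (2 * pi)
L0 = 9.81 * 10.34^2 / (2 * pi)
L0 = 9.81 * 106.9156 / 6.28319
L0 = 1048.8420 / 6.28319
L0 = 166.9284 m

166.9284


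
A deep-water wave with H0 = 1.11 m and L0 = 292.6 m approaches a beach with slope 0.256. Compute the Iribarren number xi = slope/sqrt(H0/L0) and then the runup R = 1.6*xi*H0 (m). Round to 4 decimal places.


xi = slope / sqrt(H0/L0)
H0/L0 = 1.11/292.6 = 0.003794
sqrt(0.003794) = 0.061592
xi = 0.256 / 0.061592 = 4.156384
R = 1.6 * xi * H0 = 1.6 * 4.156384 * 1.11
R = 7.3817 m

7.3817


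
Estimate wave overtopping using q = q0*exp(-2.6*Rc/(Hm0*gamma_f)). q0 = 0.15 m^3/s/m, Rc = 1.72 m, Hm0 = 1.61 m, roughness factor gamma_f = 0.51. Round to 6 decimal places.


q = q0 * exp(-2.6 * Rc / (Hm0 * gamma_f))
Exponent = -2.6 * 1.72 / (1.61 * 0.51)
= -2.6 * 1.72 / 0.8211
= -5.446352
exp(-5.446352) = 0.004312
q = 0.15 * 0.004312
q = 0.000647 m^3/s/m

0.000647


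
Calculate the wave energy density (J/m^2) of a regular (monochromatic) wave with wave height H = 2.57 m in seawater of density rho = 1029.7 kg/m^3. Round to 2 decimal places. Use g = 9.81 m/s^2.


E = (1/8) * rho * g * H^2
E = (1/8) * 1029.7 * 9.81 * 2.57^2
E = 0.125 * 1029.7 * 9.81 * 6.6049
E = 8339.81 J/m^2

8339.81


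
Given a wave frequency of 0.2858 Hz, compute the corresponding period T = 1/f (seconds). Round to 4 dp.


T = 1 / f
T = 1 / 0.2858
T = 3.4990 s

3.4990


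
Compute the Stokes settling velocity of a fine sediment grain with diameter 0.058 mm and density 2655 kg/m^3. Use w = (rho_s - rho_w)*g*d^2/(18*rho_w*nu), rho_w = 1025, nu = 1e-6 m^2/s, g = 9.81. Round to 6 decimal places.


w = (rho_s - rho_w) * g * d^2 / (18 * rho_w * nu)
d = 0.058 mm = 0.000058 m
rho_s - rho_w = 2655 - 1025 = 1630
Numerator = 1630 * 9.81 * (0.000058)^2 = 0.000053791369
Denominator = 18 * 1025 * 1e-6 = 0.018450
w = 0.002916 m/s

0.002916


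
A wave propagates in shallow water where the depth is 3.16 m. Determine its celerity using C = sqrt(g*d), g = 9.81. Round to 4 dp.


Using the shallow-water approximation:
C = sqrt(g * d) = sqrt(9.81 * 3.16)
C = sqrt(30.9996)
C = 5.5677 m/s

5.5677


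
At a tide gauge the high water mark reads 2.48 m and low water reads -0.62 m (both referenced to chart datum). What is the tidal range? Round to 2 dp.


Tidal range = High water - Low water
Tidal range = 2.48 - (-0.62)
Tidal range = 3.10 m

3.10


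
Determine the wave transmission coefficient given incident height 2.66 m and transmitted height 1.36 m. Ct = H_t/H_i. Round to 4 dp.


Ct = H_t / H_i
Ct = 1.36 / 2.66
Ct = 0.5113

0.5113


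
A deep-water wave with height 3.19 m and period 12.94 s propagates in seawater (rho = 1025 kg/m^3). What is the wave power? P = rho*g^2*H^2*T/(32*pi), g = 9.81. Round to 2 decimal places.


P = rho * g^2 * H^2 * T / (32 * pi)
P = 1025 * 9.81^2 * 3.19^2 * 12.94 / (32 * pi)
P = 1025 * 96.2361 * 10.1761 * 12.94 / 100.53096
P = 129204.51 W/m

129204.51


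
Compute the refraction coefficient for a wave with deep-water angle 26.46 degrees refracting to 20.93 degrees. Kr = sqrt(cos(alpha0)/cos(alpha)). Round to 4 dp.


Kr = sqrt(cos(alpha0) / cos(alpha))
cos(26.46) = 0.895246
cos(20.93) = 0.934018
Kr = sqrt(0.895246 / 0.934018)
Kr = sqrt(0.958489)
Kr = 0.9790

0.9790


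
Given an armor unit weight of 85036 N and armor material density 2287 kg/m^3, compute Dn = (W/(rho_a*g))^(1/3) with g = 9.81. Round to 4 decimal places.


V = W / (rho_a * g)
V = 85036 / (2287 * 9.81)
V = 85036 / 22435.47
V = 3.790248 m^3
Dn = V^(1/3) = 3.790248^(1/3)
Dn = 1.5592 m

1.5592


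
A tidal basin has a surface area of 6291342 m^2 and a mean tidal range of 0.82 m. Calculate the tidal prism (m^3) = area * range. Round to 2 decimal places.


Tidal prism = Area * Tidal range
P = 6291342 * 0.82
P = 5158900.44 m^3

5158900.44


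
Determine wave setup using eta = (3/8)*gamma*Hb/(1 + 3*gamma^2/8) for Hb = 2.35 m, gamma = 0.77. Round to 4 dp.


eta = (3/8) * gamma * Hb / (1 + 3*gamma^2/8)
Numerator = (3/8) * 0.77 * 2.35 = 0.678563
Denominator = 1 + 3*0.77^2/8 = 1 + 0.222338 = 1.222338
eta = 0.678563 / 1.222338
eta = 0.5551 m

0.5551


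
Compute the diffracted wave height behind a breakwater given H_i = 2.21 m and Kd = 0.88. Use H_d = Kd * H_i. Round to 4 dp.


H_d = Kd * H_i
H_d = 0.88 * 2.21
H_d = 1.9448 m

1.9448


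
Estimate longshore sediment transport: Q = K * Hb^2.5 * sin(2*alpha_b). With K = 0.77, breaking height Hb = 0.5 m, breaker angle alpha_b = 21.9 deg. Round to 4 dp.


Q = K * Hb^2.5 * sin(2 * alpha_b)
Hb^2.5 = 0.5^2.5 = 0.176777
sin(2 * 21.9) = sin(43.8) = 0.692143
Q = 0.77 * 0.176777 * 0.692143
Q = 0.0942 m^3/s

0.0942


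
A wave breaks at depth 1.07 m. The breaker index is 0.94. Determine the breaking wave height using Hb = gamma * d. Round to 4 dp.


Hb = gamma * d
Hb = 0.94 * 1.07
Hb = 1.0058 m

1.0058


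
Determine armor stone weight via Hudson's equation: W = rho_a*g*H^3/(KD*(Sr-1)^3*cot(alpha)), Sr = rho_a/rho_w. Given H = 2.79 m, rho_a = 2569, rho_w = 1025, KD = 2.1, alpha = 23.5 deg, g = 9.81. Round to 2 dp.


Sr = rho_a / rho_w = 2569 / 1025 = 2.506341
(Sr - 1) = 1.506341
(Sr - 1)^3 = 3.417986
cot(23.5) = 1 / tan(23.5) = 1 / 0.434812 = 2.299843
Numerator = 2569 * 9.81 * 2.79^3 = 547325.5491
Denominator = 2.1 * 3.417986 * 2.299843 = 16.507743
W = 547325.5491 / 16.507743
W = 33155.69 N

33155.69


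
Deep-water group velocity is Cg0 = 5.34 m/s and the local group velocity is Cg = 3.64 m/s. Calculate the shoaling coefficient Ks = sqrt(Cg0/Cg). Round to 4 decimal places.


Ks = sqrt(Cg0 / Cg)
Ks = sqrt(5.34 / 3.64)
Ks = sqrt(1.4670)
Ks = 1.2112

1.2112


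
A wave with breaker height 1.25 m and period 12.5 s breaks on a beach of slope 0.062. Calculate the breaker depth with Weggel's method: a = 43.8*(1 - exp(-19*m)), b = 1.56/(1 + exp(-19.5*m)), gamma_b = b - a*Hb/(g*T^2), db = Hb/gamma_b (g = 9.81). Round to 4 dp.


a = 43.8 * (1 - exp(-19 * m))
exp(-19 * 0.062) = exp(-1.1780) = 0.307894
a = 43.8 * (1 - 0.307894) = 30.314247
b = 1.56 / (1 + exp(-19.5 * m))
exp(-19.5 * 0.062) = exp(-1.2090) = 0.298496
b = 1.56 / (1 + 0.298496) = 1.201390
Hb / (g * T^2) = 1.25 / (9.81 * 12.5^2) = 1.25 / 1532.8125 = 0.00081549
gamma_b = b - a * Hb/(g*T^2) = 1.201390 - 30.314247 * 0.00081549 = 1.176669
db = Hb / gamma_b = 1.25 / 1.176669
db = 1.0623 m

1.0623


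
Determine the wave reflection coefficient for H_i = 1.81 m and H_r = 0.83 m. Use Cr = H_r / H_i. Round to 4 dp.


Cr = H_r / H_i
Cr = 0.83 / 1.81
Cr = 0.4586

0.4586


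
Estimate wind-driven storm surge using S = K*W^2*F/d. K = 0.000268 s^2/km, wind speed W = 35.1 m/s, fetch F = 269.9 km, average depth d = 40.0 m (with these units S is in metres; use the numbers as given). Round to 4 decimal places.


S = K * W^2 * F / d
W^2 = 35.1^2 = 1232.01
S = 0.000268 * 1232.01 * 269.9 / 40.0
Numerator = 0.000268 * 1232.01 * 269.9 = 89.115226
S = 89.115226 / 40.0 = 2.2279 m

2.2279


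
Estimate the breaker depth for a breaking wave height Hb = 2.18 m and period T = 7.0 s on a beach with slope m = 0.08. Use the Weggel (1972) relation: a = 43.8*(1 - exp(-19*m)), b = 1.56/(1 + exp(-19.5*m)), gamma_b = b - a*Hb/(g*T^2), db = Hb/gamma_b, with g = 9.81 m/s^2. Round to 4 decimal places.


a = 43.8 * (1 - exp(-19 * m))
exp(-19 * 0.08) = exp(-1.5200) = 0.218712
a = 43.8 * (1 - 0.218712) = 34.220419
b = 1.56 / (1 + exp(-19.5 * m))
exp(-19.5 * 0.08) = exp(-1.5600) = 0.210136
b = 1.56 / (1 + 0.210136) = 1.289111
Hb / (g * T^2) = 2.18 / (9.81 * 7.0^2) = 2.18 / 480.6900 = 0.00453515
gamma_b = b - a * Hb/(g*T^2) = 1.289111 - 34.220419 * 0.00453515 = 1.133917
db = Hb / gamma_b = 2.18 / 1.133917
db = 1.9225 m

1.9225


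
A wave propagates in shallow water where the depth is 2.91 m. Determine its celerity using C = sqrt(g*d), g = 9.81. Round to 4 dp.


Using the shallow-water approximation:
C = sqrt(g * d) = sqrt(9.81 * 2.91)
C = sqrt(28.5471)
C = 5.3429 m/s

5.3429


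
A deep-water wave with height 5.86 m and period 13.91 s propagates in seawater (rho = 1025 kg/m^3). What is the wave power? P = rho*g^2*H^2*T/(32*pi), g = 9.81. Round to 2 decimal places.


P = rho * g^2 * H^2 * T / (32 * pi)
P = 1025 * 9.81^2 * 5.86^2 * 13.91 / (32 * pi)
P = 1025 * 96.2361 * 34.3396 * 13.91 / 100.53096
P = 468688.60 W/m

468688.60


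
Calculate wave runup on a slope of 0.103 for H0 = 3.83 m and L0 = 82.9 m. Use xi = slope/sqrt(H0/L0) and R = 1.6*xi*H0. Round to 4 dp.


xi = slope / sqrt(H0/L0)
H0/L0 = 3.83/82.9 = 0.046200
sqrt(0.046200) = 0.214942
xi = 0.103 / 0.214942 = 0.479198
R = 1.6 * xi * H0 = 1.6 * 0.479198 * 3.83
R = 2.9365 m

2.9365


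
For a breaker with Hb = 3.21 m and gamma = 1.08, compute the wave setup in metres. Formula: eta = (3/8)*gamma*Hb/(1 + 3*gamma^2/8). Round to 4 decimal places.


eta = (3/8) * gamma * Hb / (1 + 3*gamma^2/8)
Numerator = (3/8) * 1.08 * 3.21 = 1.300050
Denominator = 1 + 3*1.08^2/8 = 1 + 0.437400 = 1.437400
eta = 1.300050 / 1.437400
eta = 0.9044 m

0.9044


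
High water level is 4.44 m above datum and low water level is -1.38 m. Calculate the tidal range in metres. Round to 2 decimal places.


Tidal range = High water - Low water
Tidal range = 4.44 - (-1.38)
Tidal range = 5.82 m

5.82


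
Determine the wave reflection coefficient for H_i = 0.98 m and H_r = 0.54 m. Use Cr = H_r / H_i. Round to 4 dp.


Cr = H_r / H_i
Cr = 0.54 / 0.98
Cr = 0.5510

0.5510


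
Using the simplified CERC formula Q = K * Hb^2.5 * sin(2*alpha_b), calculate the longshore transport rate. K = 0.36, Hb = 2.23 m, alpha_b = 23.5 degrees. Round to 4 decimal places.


Q = K * Hb^2.5 * sin(2 * alpha_b)
Hb^2.5 = 2.23^2.5 = 7.426123
sin(2 * 23.5) = sin(47.0) = 0.731354
Q = 0.36 * 7.426123 * 0.731354
Q = 1.9552 m^3/s

1.9552


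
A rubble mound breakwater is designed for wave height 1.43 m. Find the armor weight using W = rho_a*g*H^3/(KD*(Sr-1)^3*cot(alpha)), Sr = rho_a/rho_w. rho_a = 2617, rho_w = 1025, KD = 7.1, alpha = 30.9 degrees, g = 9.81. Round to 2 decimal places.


Sr = rho_a / rho_w = 2617 / 1025 = 2.553171
(Sr - 1) = 1.553171
(Sr - 1)^3 = 3.746775
cot(30.9) = 1 / tan(30.9) = 1 / 0.598488 = 1.670878
Numerator = 2617 * 9.81 * 1.43^3 = 75072.4937
Denominator = 7.1 * 3.746775 * 1.670878 = 44.448872
W = 75072.4937 / 44.448872
W = 1688.96 N

1688.96


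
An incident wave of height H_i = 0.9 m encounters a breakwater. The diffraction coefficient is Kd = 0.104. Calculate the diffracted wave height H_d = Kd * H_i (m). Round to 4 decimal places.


H_d = Kd * H_i
H_d = 0.104 * 0.9
H_d = 0.0936 m

0.0936


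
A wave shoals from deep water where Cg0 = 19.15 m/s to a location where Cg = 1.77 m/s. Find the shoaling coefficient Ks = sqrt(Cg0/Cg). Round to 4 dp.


Ks = sqrt(Cg0 / Cg)
Ks = sqrt(19.15 / 1.77)
Ks = sqrt(10.8192)
Ks = 3.2893

3.2893


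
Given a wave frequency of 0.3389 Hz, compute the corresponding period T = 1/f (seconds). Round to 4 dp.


T = 1 / f
T = 1 / 0.3389
T = 2.9507 s

2.9507


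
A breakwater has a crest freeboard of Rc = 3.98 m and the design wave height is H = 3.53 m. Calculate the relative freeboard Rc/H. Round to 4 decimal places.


Relative freeboard = Rc / H
= 3.98 / 3.53
= 1.1275

1.1275


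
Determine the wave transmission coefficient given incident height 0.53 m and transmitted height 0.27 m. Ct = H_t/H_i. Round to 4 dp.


Ct = H_t / H_i
Ct = 0.27 / 0.53
Ct = 0.5094

0.5094


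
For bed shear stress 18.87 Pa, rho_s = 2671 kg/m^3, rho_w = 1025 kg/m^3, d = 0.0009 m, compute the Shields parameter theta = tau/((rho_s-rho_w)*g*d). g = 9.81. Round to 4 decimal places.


theta = tau / ((rho_s - rho_w) * g * d)
rho_s - rho_w = 2671 - 1025 = 1646
Denominator = 1646 * 9.81 * 0.0009 = 14.532534
theta = 18.87 / 14.532534
theta = 1.2985

1.2985


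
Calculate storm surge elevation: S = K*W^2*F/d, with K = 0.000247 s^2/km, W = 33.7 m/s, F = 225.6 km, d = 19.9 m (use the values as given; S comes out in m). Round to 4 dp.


S = K * W^2 * F / d
W^2 = 33.7^2 = 1135.69
S = 0.000247 * 1135.69 * 225.6 / 19.9
Numerator = 0.000247 * 1135.69 * 225.6 = 63.284281
S = 63.284281 / 19.9 = 3.1801 m

3.1801


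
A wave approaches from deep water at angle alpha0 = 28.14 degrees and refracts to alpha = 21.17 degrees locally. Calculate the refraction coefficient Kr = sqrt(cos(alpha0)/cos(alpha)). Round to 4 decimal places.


Kr = sqrt(cos(alpha0) / cos(alpha))
cos(28.14) = 0.881798
cos(21.17) = 0.932513
Kr = sqrt(0.881798 / 0.932513)
Kr = sqrt(0.945614)
Kr = 0.9724

0.9724


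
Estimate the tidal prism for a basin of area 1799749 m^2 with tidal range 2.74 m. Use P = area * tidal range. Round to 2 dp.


Tidal prism = Area * Tidal range
P = 1799749 * 2.74
P = 4931312.26 m^3

4931312.26


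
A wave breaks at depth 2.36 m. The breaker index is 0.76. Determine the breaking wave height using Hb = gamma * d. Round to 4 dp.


Hb = gamma * d
Hb = 0.76 * 2.36
Hb = 1.7936 m

1.7936


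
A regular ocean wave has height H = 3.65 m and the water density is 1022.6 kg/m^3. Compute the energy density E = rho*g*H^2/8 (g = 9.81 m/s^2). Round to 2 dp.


E = (1/8) * rho * g * H^2
E = (1/8) * 1022.6 * 9.81 * 3.65^2
E = 0.125 * 1022.6 * 9.81 * 13.3225
E = 16705.93 J/m^2

16705.93


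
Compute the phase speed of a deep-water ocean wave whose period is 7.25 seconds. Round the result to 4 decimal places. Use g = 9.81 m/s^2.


We use the deep-water celerity formula:
C = g * T / (2 * pi)
C = 9.81 * 7.25 / (2 * 3.14159...)
C = 71.122500 / 6.283185
C = 11.3195 m/s

11.3195


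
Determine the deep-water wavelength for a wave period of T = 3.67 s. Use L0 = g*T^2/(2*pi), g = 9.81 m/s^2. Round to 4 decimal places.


L0 = g * T^2 / (2 * pi)
L0 = 9.81 * 3.67^2 / (2 * pi)
L0 = 9.81 * 13.4689 / 6.28319
L0 = 132.1299 / 6.28319
L0 = 21.0291 m

21.0291


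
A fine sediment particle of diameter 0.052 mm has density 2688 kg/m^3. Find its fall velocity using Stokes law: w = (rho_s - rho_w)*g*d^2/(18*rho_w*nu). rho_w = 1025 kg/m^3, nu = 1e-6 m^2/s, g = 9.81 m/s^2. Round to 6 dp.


w = (rho_s - rho_w) * g * d^2 / (18 * rho_w * nu)
d = 0.052 mm = 0.000052 m
rho_s - rho_w = 2688 - 1025 = 1663
Numerator = 1663 * 9.81 * (0.000052)^2 = 0.000044113137
Denominator = 18 * 1025 * 1e-6 = 0.018450
w = 0.002391 m/s

0.002391
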